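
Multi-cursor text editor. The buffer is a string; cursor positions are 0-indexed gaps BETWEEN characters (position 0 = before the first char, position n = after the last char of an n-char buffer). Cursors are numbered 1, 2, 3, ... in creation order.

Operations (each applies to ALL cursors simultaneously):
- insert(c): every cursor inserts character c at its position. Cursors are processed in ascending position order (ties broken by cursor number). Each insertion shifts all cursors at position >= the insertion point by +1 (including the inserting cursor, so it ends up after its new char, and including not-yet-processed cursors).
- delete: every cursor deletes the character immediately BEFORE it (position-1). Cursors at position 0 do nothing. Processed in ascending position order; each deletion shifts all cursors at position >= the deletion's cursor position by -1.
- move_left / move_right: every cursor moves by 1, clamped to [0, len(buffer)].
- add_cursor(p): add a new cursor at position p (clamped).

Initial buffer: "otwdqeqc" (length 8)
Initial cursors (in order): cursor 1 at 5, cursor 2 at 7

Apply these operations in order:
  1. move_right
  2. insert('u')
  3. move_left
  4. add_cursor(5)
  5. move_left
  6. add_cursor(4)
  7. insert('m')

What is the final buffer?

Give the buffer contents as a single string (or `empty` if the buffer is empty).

Answer: otwdmmqmeuqmcu

Derivation:
After op 1 (move_right): buffer="otwdqeqc" (len 8), cursors c1@6 c2@8, authorship ........
After op 2 (insert('u')): buffer="otwdqeuqcu" (len 10), cursors c1@7 c2@10, authorship ......1..2
After op 3 (move_left): buffer="otwdqeuqcu" (len 10), cursors c1@6 c2@9, authorship ......1..2
After op 4 (add_cursor(5)): buffer="otwdqeuqcu" (len 10), cursors c3@5 c1@6 c2@9, authorship ......1..2
After op 5 (move_left): buffer="otwdqeuqcu" (len 10), cursors c3@4 c1@5 c2@8, authorship ......1..2
After op 6 (add_cursor(4)): buffer="otwdqeuqcu" (len 10), cursors c3@4 c4@4 c1@5 c2@8, authorship ......1..2
After op 7 (insert('m')): buffer="otwdmmqmeuqmcu" (len 14), cursors c3@6 c4@6 c1@8 c2@12, authorship ....34.1.1.2.2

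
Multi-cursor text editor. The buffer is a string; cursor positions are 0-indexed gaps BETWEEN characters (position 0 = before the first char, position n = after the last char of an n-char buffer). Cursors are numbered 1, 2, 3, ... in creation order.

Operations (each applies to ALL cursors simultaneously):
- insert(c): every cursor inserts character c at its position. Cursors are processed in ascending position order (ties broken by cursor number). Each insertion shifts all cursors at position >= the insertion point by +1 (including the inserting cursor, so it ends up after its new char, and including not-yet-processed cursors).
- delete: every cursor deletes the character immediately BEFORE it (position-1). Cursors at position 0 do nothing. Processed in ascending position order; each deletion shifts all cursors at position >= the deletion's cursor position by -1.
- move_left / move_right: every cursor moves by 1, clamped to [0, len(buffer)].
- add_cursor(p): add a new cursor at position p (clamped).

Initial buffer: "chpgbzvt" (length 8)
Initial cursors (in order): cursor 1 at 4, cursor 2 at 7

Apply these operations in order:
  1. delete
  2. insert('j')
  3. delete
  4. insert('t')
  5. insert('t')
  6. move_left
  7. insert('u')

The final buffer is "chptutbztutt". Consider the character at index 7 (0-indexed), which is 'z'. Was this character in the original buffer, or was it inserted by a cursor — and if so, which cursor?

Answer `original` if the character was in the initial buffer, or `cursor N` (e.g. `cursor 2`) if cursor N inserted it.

After op 1 (delete): buffer="chpbzt" (len 6), cursors c1@3 c2@5, authorship ......
After op 2 (insert('j')): buffer="chpjbzjt" (len 8), cursors c1@4 c2@7, authorship ...1..2.
After op 3 (delete): buffer="chpbzt" (len 6), cursors c1@3 c2@5, authorship ......
After op 4 (insert('t')): buffer="chptbztt" (len 8), cursors c1@4 c2@7, authorship ...1..2.
After op 5 (insert('t')): buffer="chpttbzttt" (len 10), cursors c1@5 c2@9, authorship ...11..22.
After op 6 (move_left): buffer="chpttbzttt" (len 10), cursors c1@4 c2@8, authorship ...11..22.
After op 7 (insert('u')): buffer="chptutbztutt" (len 12), cursors c1@5 c2@10, authorship ...111..222.
Authorship (.=original, N=cursor N): . . . 1 1 1 . . 2 2 2 .
Index 7: author = original

Answer: original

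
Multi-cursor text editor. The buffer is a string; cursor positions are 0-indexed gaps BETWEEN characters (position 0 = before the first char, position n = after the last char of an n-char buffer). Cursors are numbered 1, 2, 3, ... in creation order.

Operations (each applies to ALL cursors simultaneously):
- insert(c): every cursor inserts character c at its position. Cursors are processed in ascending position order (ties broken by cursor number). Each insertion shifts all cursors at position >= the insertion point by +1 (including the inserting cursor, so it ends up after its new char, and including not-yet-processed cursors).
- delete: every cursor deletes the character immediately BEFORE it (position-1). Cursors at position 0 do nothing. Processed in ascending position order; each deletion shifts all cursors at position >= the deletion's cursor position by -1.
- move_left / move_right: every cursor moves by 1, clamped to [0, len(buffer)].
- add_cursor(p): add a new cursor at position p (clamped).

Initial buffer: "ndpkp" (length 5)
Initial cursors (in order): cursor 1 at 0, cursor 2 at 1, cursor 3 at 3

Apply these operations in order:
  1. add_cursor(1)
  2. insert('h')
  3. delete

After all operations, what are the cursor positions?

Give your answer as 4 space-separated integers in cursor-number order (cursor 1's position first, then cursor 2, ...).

After op 1 (add_cursor(1)): buffer="ndpkp" (len 5), cursors c1@0 c2@1 c4@1 c3@3, authorship .....
After op 2 (insert('h')): buffer="hnhhdphkp" (len 9), cursors c1@1 c2@4 c4@4 c3@7, authorship 1.24..3..
After op 3 (delete): buffer="ndpkp" (len 5), cursors c1@0 c2@1 c4@1 c3@3, authorship .....

Answer: 0 1 3 1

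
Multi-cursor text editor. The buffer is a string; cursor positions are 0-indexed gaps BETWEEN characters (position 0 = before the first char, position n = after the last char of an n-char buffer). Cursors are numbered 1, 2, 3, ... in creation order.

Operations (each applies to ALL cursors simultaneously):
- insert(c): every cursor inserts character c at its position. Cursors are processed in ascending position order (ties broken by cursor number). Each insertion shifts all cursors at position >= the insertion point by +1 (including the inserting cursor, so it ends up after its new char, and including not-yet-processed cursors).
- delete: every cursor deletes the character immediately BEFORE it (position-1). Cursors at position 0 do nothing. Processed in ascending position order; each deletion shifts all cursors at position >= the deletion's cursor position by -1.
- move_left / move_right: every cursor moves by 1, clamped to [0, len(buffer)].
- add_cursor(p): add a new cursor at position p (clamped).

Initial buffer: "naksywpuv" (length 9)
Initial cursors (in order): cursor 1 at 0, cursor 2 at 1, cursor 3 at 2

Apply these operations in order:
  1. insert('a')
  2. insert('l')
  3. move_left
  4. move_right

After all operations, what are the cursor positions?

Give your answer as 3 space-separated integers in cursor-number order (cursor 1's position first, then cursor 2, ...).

After op 1 (insert('a')): buffer="anaaaksywpuv" (len 12), cursors c1@1 c2@3 c3@5, authorship 1.2.3.......
After op 2 (insert('l')): buffer="alnalaalksywpuv" (len 15), cursors c1@2 c2@5 c3@8, authorship 11.22.33.......
After op 3 (move_left): buffer="alnalaalksywpuv" (len 15), cursors c1@1 c2@4 c3@7, authorship 11.22.33.......
After op 4 (move_right): buffer="alnalaalksywpuv" (len 15), cursors c1@2 c2@5 c3@8, authorship 11.22.33.......

Answer: 2 5 8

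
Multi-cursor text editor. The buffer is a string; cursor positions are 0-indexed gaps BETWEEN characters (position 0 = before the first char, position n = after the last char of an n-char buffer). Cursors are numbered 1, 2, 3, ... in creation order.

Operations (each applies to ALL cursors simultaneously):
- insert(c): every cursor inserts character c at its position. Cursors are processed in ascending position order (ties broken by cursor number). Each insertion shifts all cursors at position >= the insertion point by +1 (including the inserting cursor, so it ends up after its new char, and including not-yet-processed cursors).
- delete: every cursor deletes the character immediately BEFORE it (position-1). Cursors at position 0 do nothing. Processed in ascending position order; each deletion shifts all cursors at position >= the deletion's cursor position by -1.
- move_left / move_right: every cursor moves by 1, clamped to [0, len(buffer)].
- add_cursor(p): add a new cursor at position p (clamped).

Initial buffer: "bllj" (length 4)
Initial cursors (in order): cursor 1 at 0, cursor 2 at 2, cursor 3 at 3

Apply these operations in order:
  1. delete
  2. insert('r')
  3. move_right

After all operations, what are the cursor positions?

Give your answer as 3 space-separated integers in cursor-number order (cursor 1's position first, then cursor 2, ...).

After op 1 (delete): buffer="bj" (len 2), cursors c1@0 c2@1 c3@1, authorship ..
After op 2 (insert('r')): buffer="rbrrj" (len 5), cursors c1@1 c2@4 c3@4, authorship 1.23.
After op 3 (move_right): buffer="rbrrj" (len 5), cursors c1@2 c2@5 c3@5, authorship 1.23.

Answer: 2 5 5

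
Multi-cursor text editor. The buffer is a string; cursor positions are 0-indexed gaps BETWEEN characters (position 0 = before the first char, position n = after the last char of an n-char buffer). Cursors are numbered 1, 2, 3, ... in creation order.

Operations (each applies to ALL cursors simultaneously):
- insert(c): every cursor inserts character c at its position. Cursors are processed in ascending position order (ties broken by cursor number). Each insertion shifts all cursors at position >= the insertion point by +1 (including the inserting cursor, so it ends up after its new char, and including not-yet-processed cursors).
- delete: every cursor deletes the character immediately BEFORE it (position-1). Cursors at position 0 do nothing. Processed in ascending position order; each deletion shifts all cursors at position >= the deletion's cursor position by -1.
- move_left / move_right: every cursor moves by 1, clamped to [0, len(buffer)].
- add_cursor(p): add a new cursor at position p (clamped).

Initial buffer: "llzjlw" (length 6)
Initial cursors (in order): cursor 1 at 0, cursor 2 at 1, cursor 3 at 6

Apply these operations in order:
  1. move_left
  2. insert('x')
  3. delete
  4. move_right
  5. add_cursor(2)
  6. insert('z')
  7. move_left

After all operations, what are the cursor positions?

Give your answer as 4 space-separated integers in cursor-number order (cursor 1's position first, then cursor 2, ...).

Answer: 2 2 9 4

Derivation:
After op 1 (move_left): buffer="llzjlw" (len 6), cursors c1@0 c2@0 c3@5, authorship ......
After op 2 (insert('x')): buffer="xxllzjlxw" (len 9), cursors c1@2 c2@2 c3@8, authorship 12.....3.
After op 3 (delete): buffer="llzjlw" (len 6), cursors c1@0 c2@0 c3@5, authorship ......
After op 4 (move_right): buffer="llzjlw" (len 6), cursors c1@1 c2@1 c3@6, authorship ......
After op 5 (add_cursor(2)): buffer="llzjlw" (len 6), cursors c1@1 c2@1 c4@2 c3@6, authorship ......
After op 6 (insert('z')): buffer="lzzlzzjlwz" (len 10), cursors c1@3 c2@3 c4@5 c3@10, authorship .12.4....3
After op 7 (move_left): buffer="lzzlzzjlwz" (len 10), cursors c1@2 c2@2 c4@4 c3@9, authorship .12.4....3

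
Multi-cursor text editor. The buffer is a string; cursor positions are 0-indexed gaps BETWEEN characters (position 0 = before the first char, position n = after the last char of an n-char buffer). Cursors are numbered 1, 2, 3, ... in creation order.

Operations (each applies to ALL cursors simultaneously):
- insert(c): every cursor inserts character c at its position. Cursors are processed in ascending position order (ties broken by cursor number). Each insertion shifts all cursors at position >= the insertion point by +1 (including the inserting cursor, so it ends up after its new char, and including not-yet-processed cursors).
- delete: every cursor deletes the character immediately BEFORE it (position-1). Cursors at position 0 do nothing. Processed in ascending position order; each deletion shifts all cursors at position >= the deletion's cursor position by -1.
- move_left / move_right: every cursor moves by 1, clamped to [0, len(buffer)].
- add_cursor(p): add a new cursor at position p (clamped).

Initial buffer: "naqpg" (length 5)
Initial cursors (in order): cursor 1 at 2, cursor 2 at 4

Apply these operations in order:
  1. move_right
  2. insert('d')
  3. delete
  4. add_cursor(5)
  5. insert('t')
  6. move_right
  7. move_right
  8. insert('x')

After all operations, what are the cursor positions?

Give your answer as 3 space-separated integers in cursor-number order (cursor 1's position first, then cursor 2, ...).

After op 1 (move_right): buffer="naqpg" (len 5), cursors c1@3 c2@5, authorship .....
After op 2 (insert('d')): buffer="naqdpgd" (len 7), cursors c1@4 c2@7, authorship ...1..2
After op 3 (delete): buffer="naqpg" (len 5), cursors c1@3 c2@5, authorship .....
After op 4 (add_cursor(5)): buffer="naqpg" (len 5), cursors c1@3 c2@5 c3@5, authorship .....
After op 5 (insert('t')): buffer="naqtpgtt" (len 8), cursors c1@4 c2@8 c3@8, authorship ...1..23
After op 6 (move_right): buffer="naqtpgtt" (len 8), cursors c1@5 c2@8 c3@8, authorship ...1..23
After op 7 (move_right): buffer="naqtpgtt" (len 8), cursors c1@6 c2@8 c3@8, authorship ...1..23
After op 8 (insert('x')): buffer="naqtpgxttxx" (len 11), cursors c1@7 c2@11 c3@11, authorship ...1..12323

Answer: 7 11 11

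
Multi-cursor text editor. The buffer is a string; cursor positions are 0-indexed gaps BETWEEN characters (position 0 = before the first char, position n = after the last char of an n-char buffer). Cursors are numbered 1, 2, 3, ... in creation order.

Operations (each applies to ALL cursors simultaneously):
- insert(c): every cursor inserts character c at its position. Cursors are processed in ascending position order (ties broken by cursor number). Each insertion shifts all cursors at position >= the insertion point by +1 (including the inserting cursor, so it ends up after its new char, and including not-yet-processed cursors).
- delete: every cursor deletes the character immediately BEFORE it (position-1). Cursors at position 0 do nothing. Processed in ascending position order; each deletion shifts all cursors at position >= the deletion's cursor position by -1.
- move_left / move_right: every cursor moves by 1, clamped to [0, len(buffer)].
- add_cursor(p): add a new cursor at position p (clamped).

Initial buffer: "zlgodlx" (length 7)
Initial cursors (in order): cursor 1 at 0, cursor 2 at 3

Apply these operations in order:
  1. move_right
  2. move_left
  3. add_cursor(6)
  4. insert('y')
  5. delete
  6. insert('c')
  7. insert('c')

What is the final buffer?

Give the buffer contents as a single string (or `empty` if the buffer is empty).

After op 1 (move_right): buffer="zlgodlx" (len 7), cursors c1@1 c2@4, authorship .......
After op 2 (move_left): buffer="zlgodlx" (len 7), cursors c1@0 c2@3, authorship .......
After op 3 (add_cursor(6)): buffer="zlgodlx" (len 7), cursors c1@0 c2@3 c3@6, authorship .......
After op 4 (insert('y')): buffer="yzlgyodlyx" (len 10), cursors c1@1 c2@5 c3@9, authorship 1...2...3.
After op 5 (delete): buffer="zlgodlx" (len 7), cursors c1@0 c2@3 c3@6, authorship .......
After op 6 (insert('c')): buffer="czlgcodlcx" (len 10), cursors c1@1 c2@5 c3@9, authorship 1...2...3.
After op 7 (insert('c')): buffer="cczlgccodlccx" (len 13), cursors c1@2 c2@7 c3@12, authorship 11...22...33.

Answer: cczlgccodlccx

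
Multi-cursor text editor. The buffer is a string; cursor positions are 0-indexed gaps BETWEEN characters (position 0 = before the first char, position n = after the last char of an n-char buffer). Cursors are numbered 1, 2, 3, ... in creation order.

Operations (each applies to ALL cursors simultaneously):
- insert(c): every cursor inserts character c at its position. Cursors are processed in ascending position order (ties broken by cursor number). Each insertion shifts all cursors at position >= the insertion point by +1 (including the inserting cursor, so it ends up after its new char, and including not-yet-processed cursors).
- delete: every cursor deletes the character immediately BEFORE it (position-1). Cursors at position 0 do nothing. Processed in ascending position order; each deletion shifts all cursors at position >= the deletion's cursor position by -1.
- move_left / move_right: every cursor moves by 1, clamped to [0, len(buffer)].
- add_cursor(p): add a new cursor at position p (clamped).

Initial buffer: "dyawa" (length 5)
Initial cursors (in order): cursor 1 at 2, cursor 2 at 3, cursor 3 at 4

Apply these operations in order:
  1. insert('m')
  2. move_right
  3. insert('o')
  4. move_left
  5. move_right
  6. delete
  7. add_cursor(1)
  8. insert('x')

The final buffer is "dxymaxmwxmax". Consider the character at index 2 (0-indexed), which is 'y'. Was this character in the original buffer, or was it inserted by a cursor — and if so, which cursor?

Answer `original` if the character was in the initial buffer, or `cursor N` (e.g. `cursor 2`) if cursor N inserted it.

Answer: original

Derivation:
After op 1 (insert('m')): buffer="dymamwma" (len 8), cursors c1@3 c2@5 c3@7, authorship ..1.2.3.
After op 2 (move_right): buffer="dymamwma" (len 8), cursors c1@4 c2@6 c3@8, authorship ..1.2.3.
After op 3 (insert('o')): buffer="dymaomwomao" (len 11), cursors c1@5 c2@8 c3@11, authorship ..1.12.23.3
After op 4 (move_left): buffer="dymaomwomao" (len 11), cursors c1@4 c2@7 c3@10, authorship ..1.12.23.3
After op 5 (move_right): buffer="dymaomwomao" (len 11), cursors c1@5 c2@8 c3@11, authorship ..1.12.23.3
After op 6 (delete): buffer="dymamwma" (len 8), cursors c1@4 c2@6 c3@8, authorship ..1.2.3.
After op 7 (add_cursor(1)): buffer="dymamwma" (len 8), cursors c4@1 c1@4 c2@6 c3@8, authorship ..1.2.3.
After op 8 (insert('x')): buffer="dxymaxmwxmax" (len 12), cursors c4@2 c1@6 c2@9 c3@12, authorship .4.1.12.23.3
Authorship (.=original, N=cursor N): . 4 . 1 . 1 2 . 2 3 . 3
Index 2: author = original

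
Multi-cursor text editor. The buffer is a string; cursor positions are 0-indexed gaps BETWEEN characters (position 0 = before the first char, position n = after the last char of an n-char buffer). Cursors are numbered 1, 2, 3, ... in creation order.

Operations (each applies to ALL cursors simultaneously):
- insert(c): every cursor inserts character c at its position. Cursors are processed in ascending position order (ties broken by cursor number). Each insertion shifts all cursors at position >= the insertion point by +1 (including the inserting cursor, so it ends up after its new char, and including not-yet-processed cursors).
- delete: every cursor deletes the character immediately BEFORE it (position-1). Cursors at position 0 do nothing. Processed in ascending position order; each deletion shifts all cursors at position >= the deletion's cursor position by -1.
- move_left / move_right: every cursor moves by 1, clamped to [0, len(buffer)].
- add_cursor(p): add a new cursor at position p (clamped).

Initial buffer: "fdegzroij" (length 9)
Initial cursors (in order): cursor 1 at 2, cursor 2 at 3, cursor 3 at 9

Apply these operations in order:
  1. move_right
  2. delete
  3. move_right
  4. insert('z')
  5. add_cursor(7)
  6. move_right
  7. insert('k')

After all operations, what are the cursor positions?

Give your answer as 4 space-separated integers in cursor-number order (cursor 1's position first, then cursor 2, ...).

Answer: 8 8 13 11

Derivation:
After op 1 (move_right): buffer="fdegzroij" (len 9), cursors c1@3 c2@4 c3@9, authorship .........
After op 2 (delete): buffer="fdzroi" (len 6), cursors c1@2 c2@2 c3@6, authorship ......
After op 3 (move_right): buffer="fdzroi" (len 6), cursors c1@3 c2@3 c3@6, authorship ......
After op 4 (insert('z')): buffer="fdzzzroiz" (len 9), cursors c1@5 c2@5 c3@9, authorship ...12...3
After op 5 (add_cursor(7)): buffer="fdzzzroiz" (len 9), cursors c1@5 c2@5 c4@7 c3@9, authorship ...12...3
After op 6 (move_right): buffer="fdzzzroiz" (len 9), cursors c1@6 c2@6 c4@8 c3@9, authorship ...12...3
After op 7 (insert('k')): buffer="fdzzzrkkoikzk" (len 13), cursors c1@8 c2@8 c4@11 c3@13, authorship ...12.12..433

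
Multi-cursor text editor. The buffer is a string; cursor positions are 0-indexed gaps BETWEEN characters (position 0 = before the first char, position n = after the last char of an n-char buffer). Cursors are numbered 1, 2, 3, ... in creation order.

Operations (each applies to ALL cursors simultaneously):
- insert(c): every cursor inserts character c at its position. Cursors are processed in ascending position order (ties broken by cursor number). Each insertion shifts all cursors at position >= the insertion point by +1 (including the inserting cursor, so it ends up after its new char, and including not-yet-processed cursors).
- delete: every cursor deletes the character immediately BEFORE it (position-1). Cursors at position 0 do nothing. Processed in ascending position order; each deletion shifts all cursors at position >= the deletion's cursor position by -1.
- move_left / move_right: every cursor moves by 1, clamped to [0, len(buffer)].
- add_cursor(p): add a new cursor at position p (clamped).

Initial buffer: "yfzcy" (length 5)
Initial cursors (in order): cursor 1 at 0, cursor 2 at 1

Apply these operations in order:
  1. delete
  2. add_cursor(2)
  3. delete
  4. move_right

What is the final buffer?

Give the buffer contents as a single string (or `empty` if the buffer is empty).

After op 1 (delete): buffer="fzcy" (len 4), cursors c1@0 c2@0, authorship ....
After op 2 (add_cursor(2)): buffer="fzcy" (len 4), cursors c1@0 c2@0 c3@2, authorship ....
After op 3 (delete): buffer="fcy" (len 3), cursors c1@0 c2@0 c3@1, authorship ...
After op 4 (move_right): buffer="fcy" (len 3), cursors c1@1 c2@1 c3@2, authorship ...

Answer: fcy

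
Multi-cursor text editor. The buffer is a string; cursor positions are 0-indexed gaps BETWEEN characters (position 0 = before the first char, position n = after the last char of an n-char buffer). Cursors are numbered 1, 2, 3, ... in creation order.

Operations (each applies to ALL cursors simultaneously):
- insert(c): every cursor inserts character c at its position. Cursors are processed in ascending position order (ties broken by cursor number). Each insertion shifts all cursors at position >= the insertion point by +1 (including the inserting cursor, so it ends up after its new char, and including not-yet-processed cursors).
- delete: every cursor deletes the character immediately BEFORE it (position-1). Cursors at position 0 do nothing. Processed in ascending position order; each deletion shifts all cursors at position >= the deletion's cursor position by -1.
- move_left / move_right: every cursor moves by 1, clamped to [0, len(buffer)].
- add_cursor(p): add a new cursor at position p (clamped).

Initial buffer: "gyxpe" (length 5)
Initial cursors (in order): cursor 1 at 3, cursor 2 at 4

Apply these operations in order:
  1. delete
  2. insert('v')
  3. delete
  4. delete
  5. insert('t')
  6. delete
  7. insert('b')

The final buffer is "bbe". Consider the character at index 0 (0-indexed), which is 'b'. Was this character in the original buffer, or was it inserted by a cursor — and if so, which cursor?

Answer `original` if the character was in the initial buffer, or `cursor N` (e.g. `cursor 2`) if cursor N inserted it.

Answer: cursor 1

Derivation:
After op 1 (delete): buffer="gye" (len 3), cursors c1@2 c2@2, authorship ...
After op 2 (insert('v')): buffer="gyvve" (len 5), cursors c1@4 c2@4, authorship ..12.
After op 3 (delete): buffer="gye" (len 3), cursors c1@2 c2@2, authorship ...
After op 4 (delete): buffer="e" (len 1), cursors c1@0 c2@0, authorship .
After op 5 (insert('t')): buffer="tte" (len 3), cursors c1@2 c2@2, authorship 12.
After op 6 (delete): buffer="e" (len 1), cursors c1@0 c2@0, authorship .
After op 7 (insert('b')): buffer="bbe" (len 3), cursors c1@2 c2@2, authorship 12.
Authorship (.=original, N=cursor N): 1 2 .
Index 0: author = 1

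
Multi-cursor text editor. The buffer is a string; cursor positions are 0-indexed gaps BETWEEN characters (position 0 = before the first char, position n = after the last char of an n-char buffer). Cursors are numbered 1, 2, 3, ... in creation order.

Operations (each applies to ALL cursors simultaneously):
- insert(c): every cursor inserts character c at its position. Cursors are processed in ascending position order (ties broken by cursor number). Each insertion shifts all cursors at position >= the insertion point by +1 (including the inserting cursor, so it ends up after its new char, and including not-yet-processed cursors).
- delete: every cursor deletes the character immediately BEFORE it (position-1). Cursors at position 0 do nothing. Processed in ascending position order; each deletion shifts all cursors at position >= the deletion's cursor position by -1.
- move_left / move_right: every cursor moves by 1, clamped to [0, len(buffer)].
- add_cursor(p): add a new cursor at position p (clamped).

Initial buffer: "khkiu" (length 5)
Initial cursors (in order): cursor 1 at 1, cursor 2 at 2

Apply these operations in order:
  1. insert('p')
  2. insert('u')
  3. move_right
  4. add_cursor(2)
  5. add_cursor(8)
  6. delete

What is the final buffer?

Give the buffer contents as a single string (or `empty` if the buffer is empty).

Answer: kupuu

Derivation:
After op 1 (insert('p')): buffer="kphpkiu" (len 7), cursors c1@2 c2@4, authorship .1.2...
After op 2 (insert('u')): buffer="kpuhpukiu" (len 9), cursors c1@3 c2@6, authorship .11.22...
After op 3 (move_right): buffer="kpuhpukiu" (len 9), cursors c1@4 c2@7, authorship .11.22...
After op 4 (add_cursor(2)): buffer="kpuhpukiu" (len 9), cursors c3@2 c1@4 c2@7, authorship .11.22...
After op 5 (add_cursor(8)): buffer="kpuhpukiu" (len 9), cursors c3@2 c1@4 c2@7 c4@8, authorship .11.22...
After op 6 (delete): buffer="kupuu" (len 5), cursors c3@1 c1@2 c2@4 c4@4, authorship .122.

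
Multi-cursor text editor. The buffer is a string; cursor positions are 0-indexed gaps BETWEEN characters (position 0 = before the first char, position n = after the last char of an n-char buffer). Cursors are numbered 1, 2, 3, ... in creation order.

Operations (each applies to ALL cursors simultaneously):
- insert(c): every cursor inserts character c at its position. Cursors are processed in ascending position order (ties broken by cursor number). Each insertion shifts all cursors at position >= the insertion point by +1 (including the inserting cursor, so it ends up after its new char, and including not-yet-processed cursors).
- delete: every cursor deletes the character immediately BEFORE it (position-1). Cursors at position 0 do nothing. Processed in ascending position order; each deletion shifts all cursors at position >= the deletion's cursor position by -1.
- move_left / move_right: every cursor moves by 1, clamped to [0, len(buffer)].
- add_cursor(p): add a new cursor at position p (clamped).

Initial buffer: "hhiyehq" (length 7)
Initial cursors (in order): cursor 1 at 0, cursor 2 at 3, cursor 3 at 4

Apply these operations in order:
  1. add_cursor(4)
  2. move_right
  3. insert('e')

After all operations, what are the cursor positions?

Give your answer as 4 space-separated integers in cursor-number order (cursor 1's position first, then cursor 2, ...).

Answer: 2 6 9 9

Derivation:
After op 1 (add_cursor(4)): buffer="hhiyehq" (len 7), cursors c1@0 c2@3 c3@4 c4@4, authorship .......
After op 2 (move_right): buffer="hhiyehq" (len 7), cursors c1@1 c2@4 c3@5 c4@5, authorship .......
After op 3 (insert('e')): buffer="hehiyeeeehq" (len 11), cursors c1@2 c2@6 c3@9 c4@9, authorship .1...2.34..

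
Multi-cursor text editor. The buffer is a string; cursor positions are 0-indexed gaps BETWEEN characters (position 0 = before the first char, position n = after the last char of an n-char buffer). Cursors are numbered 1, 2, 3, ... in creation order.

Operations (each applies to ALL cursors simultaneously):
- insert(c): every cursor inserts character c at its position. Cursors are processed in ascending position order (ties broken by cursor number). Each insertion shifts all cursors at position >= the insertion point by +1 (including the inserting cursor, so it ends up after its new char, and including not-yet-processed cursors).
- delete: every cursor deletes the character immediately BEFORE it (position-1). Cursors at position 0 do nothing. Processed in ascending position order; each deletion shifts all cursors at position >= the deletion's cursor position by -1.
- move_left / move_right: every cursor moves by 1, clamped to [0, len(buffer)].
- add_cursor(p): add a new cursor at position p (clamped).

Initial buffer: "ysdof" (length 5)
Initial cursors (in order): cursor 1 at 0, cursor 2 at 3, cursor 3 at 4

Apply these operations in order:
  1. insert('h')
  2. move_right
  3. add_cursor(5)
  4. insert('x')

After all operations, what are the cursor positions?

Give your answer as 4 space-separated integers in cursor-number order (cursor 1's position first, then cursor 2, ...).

Answer: 3 9 12 7

Derivation:
After op 1 (insert('h')): buffer="hysdhohf" (len 8), cursors c1@1 c2@5 c3@7, authorship 1...2.3.
After op 2 (move_right): buffer="hysdhohf" (len 8), cursors c1@2 c2@6 c3@8, authorship 1...2.3.
After op 3 (add_cursor(5)): buffer="hysdhohf" (len 8), cursors c1@2 c4@5 c2@6 c3@8, authorship 1...2.3.
After op 4 (insert('x')): buffer="hyxsdhxoxhfx" (len 12), cursors c1@3 c4@7 c2@9 c3@12, authorship 1.1..24.23.3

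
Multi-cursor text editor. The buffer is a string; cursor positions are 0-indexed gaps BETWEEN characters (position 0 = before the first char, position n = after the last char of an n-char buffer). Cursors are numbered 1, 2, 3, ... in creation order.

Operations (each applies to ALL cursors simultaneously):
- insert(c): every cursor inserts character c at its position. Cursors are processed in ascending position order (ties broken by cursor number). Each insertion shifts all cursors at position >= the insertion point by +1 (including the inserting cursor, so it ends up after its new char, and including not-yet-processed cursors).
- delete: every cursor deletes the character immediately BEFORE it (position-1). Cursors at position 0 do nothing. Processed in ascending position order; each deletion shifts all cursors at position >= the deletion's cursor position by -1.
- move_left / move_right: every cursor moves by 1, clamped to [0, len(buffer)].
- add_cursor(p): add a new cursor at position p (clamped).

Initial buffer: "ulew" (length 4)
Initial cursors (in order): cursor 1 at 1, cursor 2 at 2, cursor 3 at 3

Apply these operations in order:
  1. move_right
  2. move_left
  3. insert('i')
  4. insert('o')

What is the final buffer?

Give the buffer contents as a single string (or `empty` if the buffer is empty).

Answer: uiolioeiow

Derivation:
After op 1 (move_right): buffer="ulew" (len 4), cursors c1@2 c2@3 c3@4, authorship ....
After op 2 (move_left): buffer="ulew" (len 4), cursors c1@1 c2@2 c3@3, authorship ....
After op 3 (insert('i')): buffer="uilieiw" (len 7), cursors c1@2 c2@4 c3@6, authorship .1.2.3.
After op 4 (insert('o')): buffer="uiolioeiow" (len 10), cursors c1@3 c2@6 c3@9, authorship .11.22.33.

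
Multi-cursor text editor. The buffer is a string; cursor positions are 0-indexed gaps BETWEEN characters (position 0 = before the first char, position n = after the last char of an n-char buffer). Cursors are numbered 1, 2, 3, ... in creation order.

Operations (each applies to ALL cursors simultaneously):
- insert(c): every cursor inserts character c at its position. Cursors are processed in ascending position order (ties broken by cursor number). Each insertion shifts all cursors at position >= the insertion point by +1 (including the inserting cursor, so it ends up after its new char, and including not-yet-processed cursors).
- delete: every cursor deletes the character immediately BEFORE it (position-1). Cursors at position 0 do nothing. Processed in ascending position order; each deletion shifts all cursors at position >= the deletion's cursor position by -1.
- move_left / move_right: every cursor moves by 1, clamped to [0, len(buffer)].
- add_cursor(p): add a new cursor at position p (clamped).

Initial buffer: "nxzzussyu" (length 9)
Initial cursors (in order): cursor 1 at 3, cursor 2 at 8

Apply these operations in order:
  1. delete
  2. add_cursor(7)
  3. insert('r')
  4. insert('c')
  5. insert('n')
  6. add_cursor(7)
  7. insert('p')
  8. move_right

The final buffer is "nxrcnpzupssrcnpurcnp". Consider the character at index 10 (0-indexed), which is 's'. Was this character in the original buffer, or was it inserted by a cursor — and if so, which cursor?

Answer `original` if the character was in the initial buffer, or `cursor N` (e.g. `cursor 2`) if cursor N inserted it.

After op 1 (delete): buffer="nxzussu" (len 7), cursors c1@2 c2@6, authorship .......
After op 2 (add_cursor(7)): buffer="nxzussu" (len 7), cursors c1@2 c2@6 c3@7, authorship .......
After op 3 (insert('r')): buffer="nxrzussrur" (len 10), cursors c1@3 c2@8 c3@10, authorship ..1....2.3
After op 4 (insert('c')): buffer="nxrczussrcurc" (len 13), cursors c1@4 c2@10 c3@13, authorship ..11....22.33
After op 5 (insert('n')): buffer="nxrcnzussrcnurcn" (len 16), cursors c1@5 c2@12 c3@16, authorship ..111....222.333
After op 6 (add_cursor(7)): buffer="nxrcnzussrcnurcn" (len 16), cursors c1@5 c4@7 c2@12 c3@16, authorship ..111....222.333
After op 7 (insert('p')): buffer="nxrcnpzupssrcnpurcnp" (len 20), cursors c1@6 c4@9 c2@15 c3@20, authorship ..1111..4..2222.3333
After op 8 (move_right): buffer="nxrcnpzupssrcnpurcnp" (len 20), cursors c1@7 c4@10 c2@16 c3@20, authorship ..1111..4..2222.3333
Authorship (.=original, N=cursor N): . . 1 1 1 1 . . 4 . . 2 2 2 2 . 3 3 3 3
Index 10: author = original

Answer: original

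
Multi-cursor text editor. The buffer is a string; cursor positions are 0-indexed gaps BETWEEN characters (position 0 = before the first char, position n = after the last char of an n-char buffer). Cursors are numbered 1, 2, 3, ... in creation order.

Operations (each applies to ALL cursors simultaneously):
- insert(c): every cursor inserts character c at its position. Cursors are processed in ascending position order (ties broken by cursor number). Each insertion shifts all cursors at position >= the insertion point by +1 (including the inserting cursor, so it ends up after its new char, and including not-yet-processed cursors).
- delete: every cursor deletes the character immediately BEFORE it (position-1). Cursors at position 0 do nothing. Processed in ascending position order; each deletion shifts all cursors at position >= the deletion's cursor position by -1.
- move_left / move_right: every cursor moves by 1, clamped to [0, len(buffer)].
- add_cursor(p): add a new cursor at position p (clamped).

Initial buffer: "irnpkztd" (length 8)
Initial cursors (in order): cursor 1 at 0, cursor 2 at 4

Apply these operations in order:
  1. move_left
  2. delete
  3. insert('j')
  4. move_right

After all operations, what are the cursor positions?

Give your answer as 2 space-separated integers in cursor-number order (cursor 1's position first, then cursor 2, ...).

Answer: 2 5

Derivation:
After op 1 (move_left): buffer="irnpkztd" (len 8), cursors c1@0 c2@3, authorship ........
After op 2 (delete): buffer="irpkztd" (len 7), cursors c1@0 c2@2, authorship .......
After op 3 (insert('j')): buffer="jirjpkztd" (len 9), cursors c1@1 c2@4, authorship 1..2.....
After op 4 (move_right): buffer="jirjpkztd" (len 9), cursors c1@2 c2@5, authorship 1..2.....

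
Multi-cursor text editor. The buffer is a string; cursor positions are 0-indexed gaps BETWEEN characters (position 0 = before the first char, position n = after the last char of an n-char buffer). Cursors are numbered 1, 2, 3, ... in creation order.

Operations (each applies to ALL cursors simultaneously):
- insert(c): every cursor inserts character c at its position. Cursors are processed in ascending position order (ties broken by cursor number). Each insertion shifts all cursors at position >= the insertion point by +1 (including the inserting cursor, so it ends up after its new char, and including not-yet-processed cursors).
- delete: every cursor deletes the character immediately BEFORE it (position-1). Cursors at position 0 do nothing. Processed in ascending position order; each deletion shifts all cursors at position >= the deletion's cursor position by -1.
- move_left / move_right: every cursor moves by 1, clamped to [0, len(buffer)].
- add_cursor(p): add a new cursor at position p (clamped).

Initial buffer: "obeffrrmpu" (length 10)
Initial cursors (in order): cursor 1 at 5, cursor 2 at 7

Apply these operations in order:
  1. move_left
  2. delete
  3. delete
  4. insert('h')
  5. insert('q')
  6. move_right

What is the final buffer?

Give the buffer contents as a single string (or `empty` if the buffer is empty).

After op 1 (move_left): buffer="obeffrrmpu" (len 10), cursors c1@4 c2@6, authorship ..........
After op 2 (delete): buffer="obefrmpu" (len 8), cursors c1@3 c2@4, authorship ........
After op 3 (delete): buffer="obrmpu" (len 6), cursors c1@2 c2@2, authorship ......
After op 4 (insert('h')): buffer="obhhrmpu" (len 8), cursors c1@4 c2@4, authorship ..12....
After op 5 (insert('q')): buffer="obhhqqrmpu" (len 10), cursors c1@6 c2@6, authorship ..1212....
After op 6 (move_right): buffer="obhhqqrmpu" (len 10), cursors c1@7 c2@7, authorship ..1212....

Answer: obhhqqrmpu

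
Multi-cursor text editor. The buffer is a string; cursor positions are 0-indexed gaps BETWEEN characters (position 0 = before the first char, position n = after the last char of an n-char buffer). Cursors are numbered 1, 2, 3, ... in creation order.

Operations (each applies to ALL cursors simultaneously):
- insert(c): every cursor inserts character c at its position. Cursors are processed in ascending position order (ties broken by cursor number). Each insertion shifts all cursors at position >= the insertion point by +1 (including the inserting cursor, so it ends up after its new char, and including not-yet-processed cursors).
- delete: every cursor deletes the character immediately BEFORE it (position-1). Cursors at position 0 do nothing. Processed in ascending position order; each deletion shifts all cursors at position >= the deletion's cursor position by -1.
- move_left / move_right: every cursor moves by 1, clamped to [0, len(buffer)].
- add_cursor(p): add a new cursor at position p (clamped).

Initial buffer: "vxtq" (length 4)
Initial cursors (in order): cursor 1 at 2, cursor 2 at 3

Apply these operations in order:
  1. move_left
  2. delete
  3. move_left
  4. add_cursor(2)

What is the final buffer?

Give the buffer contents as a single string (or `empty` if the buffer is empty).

After op 1 (move_left): buffer="vxtq" (len 4), cursors c1@1 c2@2, authorship ....
After op 2 (delete): buffer="tq" (len 2), cursors c1@0 c2@0, authorship ..
After op 3 (move_left): buffer="tq" (len 2), cursors c1@0 c2@0, authorship ..
After op 4 (add_cursor(2)): buffer="tq" (len 2), cursors c1@0 c2@0 c3@2, authorship ..

Answer: tq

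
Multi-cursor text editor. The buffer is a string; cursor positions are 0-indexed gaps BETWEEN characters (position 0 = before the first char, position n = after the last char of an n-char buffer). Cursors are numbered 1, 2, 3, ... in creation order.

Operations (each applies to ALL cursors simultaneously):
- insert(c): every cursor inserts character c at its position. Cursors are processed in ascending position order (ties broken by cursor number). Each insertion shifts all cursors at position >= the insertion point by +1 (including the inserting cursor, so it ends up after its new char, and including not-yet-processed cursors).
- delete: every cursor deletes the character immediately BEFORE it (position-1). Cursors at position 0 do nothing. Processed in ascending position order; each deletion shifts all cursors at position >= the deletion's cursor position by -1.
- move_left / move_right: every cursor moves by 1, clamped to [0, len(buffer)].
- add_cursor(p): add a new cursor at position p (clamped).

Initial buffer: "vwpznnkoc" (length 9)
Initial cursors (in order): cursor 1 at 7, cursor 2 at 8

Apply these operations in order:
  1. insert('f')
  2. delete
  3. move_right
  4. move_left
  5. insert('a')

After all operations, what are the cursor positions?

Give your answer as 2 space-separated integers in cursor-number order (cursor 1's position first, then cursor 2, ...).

Answer: 8 10

Derivation:
After op 1 (insert('f')): buffer="vwpznnkfofc" (len 11), cursors c1@8 c2@10, authorship .......1.2.
After op 2 (delete): buffer="vwpznnkoc" (len 9), cursors c1@7 c2@8, authorship .........
After op 3 (move_right): buffer="vwpznnkoc" (len 9), cursors c1@8 c2@9, authorship .........
After op 4 (move_left): buffer="vwpznnkoc" (len 9), cursors c1@7 c2@8, authorship .........
After op 5 (insert('a')): buffer="vwpznnkaoac" (len 11), cursors c1@8 c2@10, authorship .......1.2.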